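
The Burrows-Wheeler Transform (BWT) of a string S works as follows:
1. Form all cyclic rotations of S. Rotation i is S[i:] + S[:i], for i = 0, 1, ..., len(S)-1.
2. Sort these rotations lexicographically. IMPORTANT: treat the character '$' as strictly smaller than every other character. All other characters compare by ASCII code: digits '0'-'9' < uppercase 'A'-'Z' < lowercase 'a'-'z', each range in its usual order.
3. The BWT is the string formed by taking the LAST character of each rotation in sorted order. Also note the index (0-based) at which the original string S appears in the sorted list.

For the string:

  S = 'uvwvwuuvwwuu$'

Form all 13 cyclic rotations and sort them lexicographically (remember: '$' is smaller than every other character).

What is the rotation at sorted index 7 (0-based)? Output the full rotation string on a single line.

Answer: vwvwuuvwwuu$u

Derivation:
All 13 rotations (rotation i = S[i:]+S[:i]):
  rot[0] = uvwvwuuvwwuu$
  rot[1] = vwvwuuvwwuu$u
  rot[2] = wvwuuvwwuu$uv
  rot[3] = vwuuvwwuu$uvw
  rot[4] = wuuvwwuu$uvwv
  rot[5] = uuvwwuu$uvwvw
  rot[6] = uvwwuu$uvwvwu
  rot[7] = vwwuu$uvwvwuu
  rot[8] = wwuu$uvwvwuuv
  rot[9] = wuu$uvwvwuuvw
  rot[10] = uu$uvwvwuuvww
  rot[11] = u$uvwvwuuvwwu
  rot[12] = $uvwvwuuvwwuu
Sorted (with $ < everything):
  sorted[0] = $uvwvwuuvwwuu
  sorted[1] = u$uvwvwuuvwwu
  sorted[2] = uu$uvwvwuuvww
  sorted[3] = uuvwwuu$uvwvw
  sorted[4] = uvwvwuuvwwuu$
  sorted[5] = uvwwuu$uvwvwu
  sorted[6] = vwuuvwwuu$uvw
  sorted[7] = vwvwuuvwwuu$u
  sorted[8] = vwwuu$uvwvwuu
  sorted[9] = wuu$uvwvwuuvw
  sorted[10] = wuuvwwuu$uvwv
  sorted[11] = wvwuuvwwuu$uv
  sorted[12] = wwuu$uvwvwuuv
sorted[7] = vwvwuuvwwuu$u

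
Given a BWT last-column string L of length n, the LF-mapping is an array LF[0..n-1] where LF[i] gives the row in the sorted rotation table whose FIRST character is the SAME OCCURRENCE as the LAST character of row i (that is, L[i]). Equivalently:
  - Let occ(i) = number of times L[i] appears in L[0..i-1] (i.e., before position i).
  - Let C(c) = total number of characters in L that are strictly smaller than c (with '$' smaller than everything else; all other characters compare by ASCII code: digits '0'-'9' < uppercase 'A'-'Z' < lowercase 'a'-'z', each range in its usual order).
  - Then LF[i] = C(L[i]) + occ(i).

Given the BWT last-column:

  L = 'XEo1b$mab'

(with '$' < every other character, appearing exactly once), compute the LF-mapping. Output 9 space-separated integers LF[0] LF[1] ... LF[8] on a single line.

Char counts: '$':1, '1':1, 'E':1, 'X':1, 'a':1, 'b':2, 'm':1, 'o':1
C (first-col start): C('$')=0, C('1')=1, C('E')=2, C('X')=3, C('a')=4, C('b')=5, C('m')=7, C('o')=8
L[0]='X': occ=0, LF[0]=C('X')+0=3+0=3
L[1]='E': occ=0, LF[1]=C('E')+0=2+0=2
L[2]='o': occ=0, LF[2]=C('o')+0=8+0=8
L[3]='1': occ=0, LF[3]=C('1')+0=1+0=1
L[4]='b': occ=0, LF[4]=C('b')+0=5+0=5
L[5]='$': occ=0, LF[5]=C('$')+0=0+0=0
L[6]='m': occ=0, LF[6]=C('m')+0=7+0=7
L[7]='a': occ=0, LF[7]=C('a')+0=4+0=4
L[8]='b': occ=1, LF[8]=C('b')+1=5+1=6

Answer: 3 2 8 1 5 0 7 4 6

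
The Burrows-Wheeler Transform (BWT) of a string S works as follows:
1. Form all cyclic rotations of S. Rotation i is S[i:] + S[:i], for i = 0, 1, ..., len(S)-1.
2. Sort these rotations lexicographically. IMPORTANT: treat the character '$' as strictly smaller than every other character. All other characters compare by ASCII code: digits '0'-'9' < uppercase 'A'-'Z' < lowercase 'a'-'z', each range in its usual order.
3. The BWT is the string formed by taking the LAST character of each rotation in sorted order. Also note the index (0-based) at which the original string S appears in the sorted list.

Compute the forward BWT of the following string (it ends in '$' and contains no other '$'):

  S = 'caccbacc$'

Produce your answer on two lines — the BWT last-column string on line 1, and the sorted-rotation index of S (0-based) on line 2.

Answer: cbccc$caa
5

Derivation:
All 9 rotations (rotation i = S[i:]+S[:i]):
  rot[0] = caccbacc$
  rot[1] = accbacc$c
  rot[2] = ccbacc$ca
  rot[3] = cbacc$cac
  rot[4] = bacc$cacc
  rot[5] = acc$caccb
  rot[6] = cc$caccba
  rot[7] = c$caccbac
  rot[8] = $caccbacc
Sorted (with $ < everything):
  sorted[0] = $caccbacc  (last char: 'c')
  sorted[1] = acc$caccb  (last char: 'b')
  sorted[2] = accbacc$c  (last char: 'c')
  sorted[3] = bacc$cacc  (last char: 'c')
  sorted[4] = c$caccbac  (last char: 'c')
  sorted[5] = caccbacc$  (last char: '$')
  sorted[6] = cbacc$cac  (last char: 'c')
  sorted[7] = cc$caccba  (last char: 'a')
  sorted[8] = ccbacc$ca  (last char: 'a')
Last column: cbccc$caa
Original string S is at sorted index 5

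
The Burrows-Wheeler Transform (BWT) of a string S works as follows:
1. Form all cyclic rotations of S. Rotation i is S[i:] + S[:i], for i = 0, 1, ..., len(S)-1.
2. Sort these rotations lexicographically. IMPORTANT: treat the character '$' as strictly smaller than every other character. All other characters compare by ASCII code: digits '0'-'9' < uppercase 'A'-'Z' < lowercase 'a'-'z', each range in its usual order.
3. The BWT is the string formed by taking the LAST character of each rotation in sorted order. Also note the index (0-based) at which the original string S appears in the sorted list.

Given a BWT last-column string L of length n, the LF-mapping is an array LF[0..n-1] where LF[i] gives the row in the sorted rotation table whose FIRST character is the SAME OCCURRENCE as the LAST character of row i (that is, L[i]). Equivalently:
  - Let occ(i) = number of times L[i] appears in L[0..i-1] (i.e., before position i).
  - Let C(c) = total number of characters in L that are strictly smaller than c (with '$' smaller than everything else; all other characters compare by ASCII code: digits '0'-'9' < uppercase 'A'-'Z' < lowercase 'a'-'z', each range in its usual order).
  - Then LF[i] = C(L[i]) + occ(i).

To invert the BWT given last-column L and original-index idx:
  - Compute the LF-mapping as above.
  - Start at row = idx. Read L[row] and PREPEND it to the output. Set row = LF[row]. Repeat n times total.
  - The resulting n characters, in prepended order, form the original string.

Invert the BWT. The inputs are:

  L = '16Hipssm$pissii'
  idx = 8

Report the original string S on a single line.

Answer: mississippiH61$

Derivation:
LF mapping: 1 2 3 4 9 11 12 8 0 10 5 13 14 6 7
Walk LF starting at row 8, prepending L[row]:
  step 1: row=8, L[8]='$', prepend. Next row=LF[8]=0
  step 2: row=0, L[0]='1', prepend. Next row=LF[0]=1
  step 3: row=1, L[1]='6', prepend. Next row=LF[1]=2
  step 4: row=2, L[2]='H', prepend. Next row=LF[2]=3
  step 5: row=3, L[3]='i', prepend. Next row=LF[3]=4
  step 6: row=4, L[4]='p', prepend. Next row=LF[4]=9
  step 7: row=9, L[9]='p', prepend. Next row=LF[9]=10
  step 8: row=10, L[10]='i', prepend. Next row=LF[10]=5
  step 9: row=5, L[5]='s', prepend. Next row=LF[5]=11
  step 10: row=11, L[11]='s', prepend. Next row=LF[11]=13
  step 11: row=13, L[13]='i', prepend. Next row=LF[13]=6
  step 12: row=6, L[6]='s', prepend. Next row=LF[6]=12
  step 13: row=12, L[12]='s', prepend. Next row=LF[12]=14
  step 14: row=14, L[14]='i', prepend. Next row=LF[14]=7
  step 15: row=7, L[7]='m', prepend. Next row=LF[7]=8
Reversed output: mississippiH61$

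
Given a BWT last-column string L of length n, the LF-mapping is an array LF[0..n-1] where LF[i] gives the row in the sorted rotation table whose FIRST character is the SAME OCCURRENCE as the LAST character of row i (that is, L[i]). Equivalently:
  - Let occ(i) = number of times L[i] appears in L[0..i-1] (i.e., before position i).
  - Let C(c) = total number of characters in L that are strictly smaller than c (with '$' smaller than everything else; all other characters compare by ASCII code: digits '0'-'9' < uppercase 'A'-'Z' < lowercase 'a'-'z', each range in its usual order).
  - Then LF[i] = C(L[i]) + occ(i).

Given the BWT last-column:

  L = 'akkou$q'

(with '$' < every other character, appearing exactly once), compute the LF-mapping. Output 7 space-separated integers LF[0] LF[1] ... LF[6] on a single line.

Answer: 1 2 3 4 6 0 5

Derivation:
Char counts: '$':1, 'a':1, 'k':2, 'o':1, 'q':1, 'u':1
C (first-col start): C('$')=0, C('a')=1, C('k')=2, C('o')=4, C('q')=5, C('u')=6
L[0]='a': occ=0, LF[0]=C('a')+0=1+0=1
L[1]='k': occ=0, LF[1]=C('k')+0=2+0=2
L[2]='k': occ=1, LF[2]=C('k')+1=2+1=3
L[3]='o': occ=0, LF[3]=C('o')+0=4+0=4
L[4]='u': occ=0, LF[4]=C('u')+0=6+0=6
L[5]='$': occ=0, LF[5]=C('$')+0=0+0=0
L[6]='q': occ=0, LF[6]=C('q')+0=5+0=5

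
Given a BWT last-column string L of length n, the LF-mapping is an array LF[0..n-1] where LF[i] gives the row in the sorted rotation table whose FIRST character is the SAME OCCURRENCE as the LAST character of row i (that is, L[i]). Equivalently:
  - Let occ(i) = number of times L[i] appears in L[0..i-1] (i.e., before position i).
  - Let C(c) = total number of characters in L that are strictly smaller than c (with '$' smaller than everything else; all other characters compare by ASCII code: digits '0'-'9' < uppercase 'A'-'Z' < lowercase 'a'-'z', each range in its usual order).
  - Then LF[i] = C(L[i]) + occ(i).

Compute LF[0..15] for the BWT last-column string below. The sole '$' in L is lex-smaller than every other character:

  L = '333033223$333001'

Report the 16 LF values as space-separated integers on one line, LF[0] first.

Char counts: '$':1, '0':3, '1':1, '2':2, '3':9
C (first-col start): C('$')=0, C('0')=1, C('1')=4, C('2')=5, C('3')=7
L[0]='3': occ=0, LF[0]=C('3')+0=7+0=7
L[1]='3': occ=1, LF[1]=C('3')+1=7+1=8
L[2]='3': occ=2, LF[2]=C('3')+2=7+2=9
L[3]='0': occ=0, LF[3]=C('0')+0=1+0=1
L[4]='3': occ=3, LF[4]=C('3')+3=7+3=10
L[5]='3': occ=4, LF[5]=C('3')+4=7+4=11
L[6]='2': occ=0, LF[6]=C('2')+0=5+0=5
L[7]='2': occ=1, LF[7]=C('2')+1=5+1=6
L[8]='3': occ=5, LF[8]=C('3')+5=7+5=12
L[9]='$': occ=0, LF[9]=C('$')+0=0+0=0
L[10]='3': occ=6, LF[10]=C('3')+6=7+6=13
L[11]='3': occ=7, LF[11]=C('3')+7=7+7=14
L[12]='3': occ=8, LF[12]=C('3')+8=7+8=15
L[13]='0': occ=1, LF[13]=C('0')+1=1+1=2
L[14]='0': occ=2, LF[14]=C('0')+2=1+2=3
L[15]='1': occ=0, LF[15]=C('1')+0=4+0=4

Answer: 7 8 9 1 10 11 5 6 12 0 13 14 15 2 3 4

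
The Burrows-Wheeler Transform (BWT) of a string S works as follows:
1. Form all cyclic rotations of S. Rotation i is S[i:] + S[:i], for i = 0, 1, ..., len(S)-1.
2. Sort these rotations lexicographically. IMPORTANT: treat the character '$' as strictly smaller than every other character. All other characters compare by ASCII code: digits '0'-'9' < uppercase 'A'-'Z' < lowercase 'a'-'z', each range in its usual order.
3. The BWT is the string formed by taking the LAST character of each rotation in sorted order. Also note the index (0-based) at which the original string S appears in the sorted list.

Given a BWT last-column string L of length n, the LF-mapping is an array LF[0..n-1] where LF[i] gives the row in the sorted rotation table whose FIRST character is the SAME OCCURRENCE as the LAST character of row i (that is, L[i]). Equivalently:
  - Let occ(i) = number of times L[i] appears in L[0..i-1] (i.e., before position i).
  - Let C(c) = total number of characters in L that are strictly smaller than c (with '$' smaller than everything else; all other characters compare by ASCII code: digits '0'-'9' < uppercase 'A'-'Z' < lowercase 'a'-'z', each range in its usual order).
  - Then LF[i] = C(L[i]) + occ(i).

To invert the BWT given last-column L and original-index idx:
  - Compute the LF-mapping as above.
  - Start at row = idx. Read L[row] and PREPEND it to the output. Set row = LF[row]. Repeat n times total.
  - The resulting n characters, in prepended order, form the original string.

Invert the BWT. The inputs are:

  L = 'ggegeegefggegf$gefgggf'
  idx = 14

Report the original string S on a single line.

LF mapping: 11 12 1 13 2 3 14 4 7 15 16 5 17 8 0 18 6 9 19 20 21 10
Walk LF starting at row 14, prepending L[row]:
  step 1: row=14, L[14]='$', prepend. Next row=LF[14]=0
  step 2: row=0, L[0]='g', prepend. Next row=LF[0]=11
  step 3: row=11, L[11]='e', prepend. Next row=LF[11]=5
  step 4: row=5, L[5]='e', prepend. Next row=LF[5]=3
  step 5: row=3, L[3]='g', prepend. Next row=LF[3]=13
  step 6: row=13, L[13]='f', prepend. Next row=LF[13]=8
  step 7: row=8, L[8]='f', prepend. Next row=LF[8]=7
  step 8: row=7, L[7]='e', prepend. Next row=LF[7]=4
  step 9: row=4, L[4]='e', prepend. Next row=LF[4]=2
  step 10: row=2, L[2]='e', prepend. Next row=LF[2]=1
  step 11: row=1, L[1]='g', prepend. Next row=LF[1]=12
  step 12: row=12, L[12]='g', prepend. Next row=LF[12]=17
  step 13: row=17, L[17]='f', prepend. Next row=LF[17]=9
  step 14: row=9, L[9]='g', prepend. Next row=LF[9]=15
  step 15: row=15, L[15]='g', prepend. Next row=LF[15]=18
  step 16: row=18, L[18]='g', prepend. Next row=LF[18]=19
  step 17: row=19, L[19]='g', prepend. Next row=LF[19]=20
  step 18: row=20, L[20]='g', prepend. Next row=LF[20]=21
  step 19: row=21, L[21]='f', prepend. Next row=LF[21]=10
  step 20: row=10, L[10]='g', prepend. Next row=LF[10]=16
  step 21: row=16, L[16]='e', prepend. Next row=LF[16]=6
  step 22: row=6, L[6]='g', prepend. Next row=LF[6]=14
Reversed output: gegfgggggfggeeeffgeeg$

Answer: gegfgggggfggeeeffgeeg$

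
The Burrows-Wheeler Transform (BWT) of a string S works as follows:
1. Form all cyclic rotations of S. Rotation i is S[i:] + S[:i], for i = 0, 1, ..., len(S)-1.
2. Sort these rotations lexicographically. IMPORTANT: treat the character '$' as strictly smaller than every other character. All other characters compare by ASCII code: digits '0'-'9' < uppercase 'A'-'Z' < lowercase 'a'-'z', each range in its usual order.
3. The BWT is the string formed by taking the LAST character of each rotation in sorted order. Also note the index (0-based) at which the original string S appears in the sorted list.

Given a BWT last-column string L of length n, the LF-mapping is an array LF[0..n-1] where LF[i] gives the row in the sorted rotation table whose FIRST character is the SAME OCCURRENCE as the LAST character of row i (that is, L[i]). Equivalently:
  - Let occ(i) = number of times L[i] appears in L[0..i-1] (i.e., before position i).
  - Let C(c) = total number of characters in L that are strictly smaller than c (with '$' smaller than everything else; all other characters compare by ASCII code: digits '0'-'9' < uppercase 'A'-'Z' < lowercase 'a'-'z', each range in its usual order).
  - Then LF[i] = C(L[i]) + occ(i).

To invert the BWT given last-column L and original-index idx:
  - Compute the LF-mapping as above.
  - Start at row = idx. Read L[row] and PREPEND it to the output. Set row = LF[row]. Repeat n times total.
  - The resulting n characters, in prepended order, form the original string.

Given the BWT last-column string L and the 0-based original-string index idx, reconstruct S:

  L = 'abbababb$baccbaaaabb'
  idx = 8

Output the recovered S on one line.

Answer: abcbabbabcbabaaabba$

Derivation:
LF mapping: 1 9 10 2 11 3 12 13 0 14 4 18 19 15 5 6 7 8 16 17
Walk LF starting at row 8, prepending L[row]:
  step 1: row=8, L[8]='$', prepend. Next row=LF[8]=0
  step 2: row=0, L[0]='a', prepend. Next row=LF[0]=1
  step 3: row=1, L[1]='b', prepend. Next row=LF[1]=9
  step 4: row=9, L[9]='b', prepend. Next row=LF[9]=14
  step 5: row=14, L[14]='a', prepend. Next row=LF[14]=5
  step 6: row=5, L[5]='a', prepend. Next row=LF[5]=3
  step 7: row=3, L[3]='a', prepend. Next row=LF[3]=2
  step 8: row=2, L[2]='b', prepend. Next row=LF[2]=10
  step 9: row=10, L[10]='a', prepend. Next row=LF[10]=4
  step 10: row=4, L[4]='b', prepend. Next row=LF[4]=11
  step 11: row=11, L[11]='c', prepend. Next row=LF[11]=18
  step 12: row=18, L[18]='b', prepend. Next row=LF[18]=16
  step 13: row=16, L[16]='a', prepend. Next row=LF[16]=7
  step 14: row=7, L[7]='b', prepend. Next row=LF[7]=13
  step 15: row=13, L[13]='b', prepend. Next row=LF[13]=15
  step 16: row=15, L[15]='a', prepend. Next row=LF[15]=6
  step 17: row=6, L[6]='b', prepend. Next row=LF[6]=12
  step 18: row=12, L[12]='c', prepend. Next row=LF[12]=19
  step 19: row=19, L[19]='b', prepend. Next row=LF[19]=17
  step 20: row=17, L[17]='a', prepend. Next row=LF[17]=8
Reversed output: abcbabbabcbabaaabba$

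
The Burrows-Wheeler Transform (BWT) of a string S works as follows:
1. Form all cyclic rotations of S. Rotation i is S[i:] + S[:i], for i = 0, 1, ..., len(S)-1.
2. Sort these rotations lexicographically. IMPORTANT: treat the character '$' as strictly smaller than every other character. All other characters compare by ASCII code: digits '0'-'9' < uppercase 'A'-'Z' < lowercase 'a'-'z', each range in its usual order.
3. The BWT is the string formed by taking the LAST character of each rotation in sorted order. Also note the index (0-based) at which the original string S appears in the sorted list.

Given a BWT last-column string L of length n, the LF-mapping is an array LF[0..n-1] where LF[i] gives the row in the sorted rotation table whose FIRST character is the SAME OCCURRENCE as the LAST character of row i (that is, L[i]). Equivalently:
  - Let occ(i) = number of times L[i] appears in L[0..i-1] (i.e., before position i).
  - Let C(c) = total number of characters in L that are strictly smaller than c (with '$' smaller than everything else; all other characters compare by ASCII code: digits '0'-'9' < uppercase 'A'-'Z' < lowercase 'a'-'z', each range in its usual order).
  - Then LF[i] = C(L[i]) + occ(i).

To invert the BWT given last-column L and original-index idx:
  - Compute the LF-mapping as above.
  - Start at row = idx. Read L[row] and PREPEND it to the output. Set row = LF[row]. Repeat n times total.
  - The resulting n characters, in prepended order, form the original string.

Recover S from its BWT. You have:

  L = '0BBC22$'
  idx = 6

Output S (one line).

LF mapping: 1 4 5 6 2 3 0
Walk LF starting at row 6, prepending L[row]:
  step 1: row=6, L[6]='$', prepend. Next row=LF[6]=0
  step 2: row=0, L[0]='0', prepend. Next row=LF[0]=1
  step 3: row=1, L[1]='B', prepend. Next row=LF[1]=4
  step 4: row=4, L[4]='2', prepend. Next row=LF[4]=2
  step 5: row=2, L[2]='B', prepend. Next row=LF[2]=5
  step 6: row=5, L[5]='2', prepend. Next row=LF[5]=3
  step 7: row=3, L[3]='C', prepend. Next row=LF[3]=6
Reversed output: C2B2B0$

Answer: C2B2B0$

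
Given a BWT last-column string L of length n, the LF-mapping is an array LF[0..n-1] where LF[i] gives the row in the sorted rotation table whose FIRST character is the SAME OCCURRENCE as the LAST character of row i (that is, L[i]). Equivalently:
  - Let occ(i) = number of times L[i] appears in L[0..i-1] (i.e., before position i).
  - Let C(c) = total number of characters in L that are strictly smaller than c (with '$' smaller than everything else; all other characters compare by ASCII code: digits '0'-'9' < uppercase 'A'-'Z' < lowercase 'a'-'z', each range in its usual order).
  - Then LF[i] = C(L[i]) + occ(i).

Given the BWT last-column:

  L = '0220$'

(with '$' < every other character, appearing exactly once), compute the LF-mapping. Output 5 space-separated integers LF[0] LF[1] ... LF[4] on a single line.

Char counts: '$':1, '0':2, '2':2
C (first-col start): C('$')=0, C('0')=1, C('2')=3
L[0]='0': occ=0, LF[0]=C('0')+0=1+0=1
L[1]='2': occ=0, LF[1]=C('2')+0=3+0=3
L[2]='2': occ=1, LF[2]=C('2')+1=3+1=4
L[3]='0': occ=1, LF[3]=C('0')+1=1+1=2
L[4]='$': occ=0, LF[4]=C('$')+0=0+0=0

Answer: 1 3 4 2 0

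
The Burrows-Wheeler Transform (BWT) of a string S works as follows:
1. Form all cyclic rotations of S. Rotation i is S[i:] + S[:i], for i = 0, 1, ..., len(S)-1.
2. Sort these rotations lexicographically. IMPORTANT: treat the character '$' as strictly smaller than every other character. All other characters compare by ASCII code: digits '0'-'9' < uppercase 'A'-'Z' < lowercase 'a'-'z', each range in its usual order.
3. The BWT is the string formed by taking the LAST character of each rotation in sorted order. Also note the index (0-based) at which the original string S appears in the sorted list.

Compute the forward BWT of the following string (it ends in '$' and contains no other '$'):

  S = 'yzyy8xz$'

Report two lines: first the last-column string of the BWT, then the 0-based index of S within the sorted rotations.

Answer: zy8yz$xy
5

Derivation:
All 8 rotations (rotation i = S[i:]+S[:i]):
  rot[0] = yzyy8xz$
  rot[1] = zyy8xz$y
  rot[2] = yy8xz$yz
  rot[3] = y8xz$yzy
  rot[4] = 8xz$yzyy
  rot[5] = xz$yzyy8
  rot[6] = z$yzyy8x
  rot[7] = $yzyy8xz
Sorted (with $ < everything):
  sorted[0] = $yzyy8xz  (last char: 'z')
  sorted[1] = 8xz$yzyy  (last char: 'y')
  sorted[2] = xz$yzyy8  (last char: '8')
  sorted[3] = y8xz$yzy  (last char: 'y')
  sorted[4] = yy8xz$yz  (last char: 'z')
  sorted[5] = yzyy8xz$  (last char: '$')
  sorted[6] = z$yzyy8x  (last char: 'x')
  sorted[7] = zyy8xz$y  (last char: 'y')
Last column: zy8yz$xy
Original string S is at sorted index 5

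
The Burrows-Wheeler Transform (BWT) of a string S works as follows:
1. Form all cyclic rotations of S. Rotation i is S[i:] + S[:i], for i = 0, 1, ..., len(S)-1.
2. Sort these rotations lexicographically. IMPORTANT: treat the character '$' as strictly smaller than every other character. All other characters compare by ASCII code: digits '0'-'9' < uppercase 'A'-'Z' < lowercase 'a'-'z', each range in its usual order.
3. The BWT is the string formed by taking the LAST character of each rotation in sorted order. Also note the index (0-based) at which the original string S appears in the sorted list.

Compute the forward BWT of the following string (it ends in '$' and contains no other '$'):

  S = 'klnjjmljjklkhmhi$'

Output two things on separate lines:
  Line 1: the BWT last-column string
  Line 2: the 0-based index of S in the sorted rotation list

Answer: imkhlnjjlj$mkkhjl
10

Derivation:
All 17 rotations (rotation i = S[i:]+S[:i]):
  rot[0] = klnjjmljjklkhmhi$
  rot[1] = lnjjmljjklkhmhi$k
  rot[2] = njjmljjklkhmhi$kl
  rot[3] = jjmljjklkhmhi$kln
  rot[4] = jmljjklkhmhi$klnj
  rot[5] = mljjklkhmhi$klnjj
  rot[6] = ljjklkhmhi$klnjjm
  rot[7] = jjklkhmhi$klnjjml
  rot[8] = jklkhmhi$klnjjmlj
  rot[9] = klkhmhi$klnjjmljj
  rot[10] = lkhmhi$klnjjmljjk
  rot[11] = khmhi$klnjjmljjkl
  rot[12] = hmhi$klnjjmljjklk
  rot[13] = mhi$klnjjmljjklkh
  rot[14] = hi$klnjjmljjklkhm
  rot[15] = i$klnjjmljjklkhmh
  rot[16] = $klnjjmljjklkhmhi
Sorted (with $ < everything):
  sorted[0] = $klnjjmljjklkhmhi  (last char: 'i')
  sorted[1] = hi$klnjjmljjklkhm  (last char: 'm')
  sorted[2] = hmhi$klnjjmljjklk  (last char: 'k')
  sorted[3] = i$klnjjmljjklkhmh  (last char: 'h')
  sorted[4] = jjklkhmhi$klnjjml  (last char: 'l')
  sorted[5] = jjmljjklkhmhi$kln  (last char: 'n')
  sorted[6] = jklkhmhi$klnjjmlj  (last char: 'j')
  sorted[7] = jmljjklkhmhi$klnj  (last char: 'j')
  sorted[8] = khmhi$klnjjmljjkl  (last char: 'l')
  sorted[9] = klkhmhi$klnjjmljj  (last char: 'j')
  sorted[10] = klnjjmljjklkhmhi$  (last char: '$')
  sorted[11] = ljjklkhmhi$klnjjm  (last char: 'm')
  sorted[12] = lkhmhi$klnjjmljjk  (last char: 'k')
  sorted[13] = lnjjmljjklkhmhi$k  (last char: 'k')
  sorted[14] = mhi$klnjjmljjklkh  (last char: 'h')
  sorted[15] = mljjklkhmhi$klnjj  (last char: 'j')
  sorted[16] = njjmljjklkhmhi$kl  (last char: 'l')
Last column: imkhlnjjlj$mkkhjl
Original string S is at sorted index 10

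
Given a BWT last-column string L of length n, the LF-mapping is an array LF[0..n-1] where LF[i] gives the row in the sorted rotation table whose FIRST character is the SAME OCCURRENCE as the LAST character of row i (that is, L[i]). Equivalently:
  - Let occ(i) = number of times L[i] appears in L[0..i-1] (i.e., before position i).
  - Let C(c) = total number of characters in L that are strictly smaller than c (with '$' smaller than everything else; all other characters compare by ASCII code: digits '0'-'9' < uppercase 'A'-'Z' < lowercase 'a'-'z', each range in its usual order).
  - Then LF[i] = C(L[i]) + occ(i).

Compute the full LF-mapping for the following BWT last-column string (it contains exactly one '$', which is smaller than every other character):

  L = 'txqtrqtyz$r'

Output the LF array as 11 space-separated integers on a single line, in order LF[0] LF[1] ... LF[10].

Answer: 5 8 1 6 3 2 7 9 10 0 4

Derivation:
Char counts: '$':1, 'q':2, 'r':2, 't':3, 'x':1, 'y':1, 'z':1
C (first-col start): C('$')=0, C('q')=1, C('r')=3, C('t')=5, C('x')=8, C('y')=9, C('z')=10
L[0]='t': occ=0, LF[0]=C('t')+0=5+0=5
L[1]='x': occ=0, LF[1]=C('x')+0=8+0=8
L[2]='q': occ=0, LF[2]=C('q')+0=1+0=1
L[3]='t': occ=1, LF[3]=C('t')+1=5+1=6
L[4]='r': occ=0, LF[4]=C('r')+0=3+0=3
L[5]='q': occ=1, LF[5]=C('q')+1=1+1=2
L[6]='t': occ=2, LF[6]=C('t')+2=5+2=7
L[7]='y': occ=0, LF[7]=C('y')+0=9+0=9
L[8]='z': occ=0, LF[8]=C('z')+0=10+0=10
L[9]='$': occ=0, LF[9]=C('$')+0=0+0=0
L[10]='r': occ=1, LF[10]=C('r')+1=3+1=4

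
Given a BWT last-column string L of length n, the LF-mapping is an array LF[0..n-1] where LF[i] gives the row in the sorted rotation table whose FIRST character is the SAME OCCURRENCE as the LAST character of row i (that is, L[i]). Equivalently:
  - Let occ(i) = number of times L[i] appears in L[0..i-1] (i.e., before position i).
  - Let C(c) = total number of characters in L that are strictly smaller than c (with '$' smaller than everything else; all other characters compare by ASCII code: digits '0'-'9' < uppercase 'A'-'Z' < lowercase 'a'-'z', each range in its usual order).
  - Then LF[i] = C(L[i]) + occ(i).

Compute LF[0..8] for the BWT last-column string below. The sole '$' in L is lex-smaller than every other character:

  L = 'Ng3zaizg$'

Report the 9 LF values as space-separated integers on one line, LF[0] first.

Char counts: '$':1, '3':1, 'N':1, 'a':1, 'g':2, 'i':1, 'z':2
C (first-col start): C('$')=0, C('3')=1, C('N')=2, C('a')=3, C('g')=4, C('i')=6, C('z')=7
L[0]='N': occ=0, LF[0]=C('N')+0=2+0=2
L[1]='g': occ=0, LF[1]=C('g')+0=4+0=4
L[2]='3': occ=0, LF[2]=C('3')+0=1+0=1
L[3]='z': occ=0, LF[3]=C('z')+0=7+0=7
L[4]='a': occ=0, LF[4]=C('a')+0=3+0=3
L[5]='i': occ=0, LF[5]=C('i')+0=6+0=6
L[6]='z': occ=1, LF[6]=C('z')+1=7+1=8
L[7]='g': occ=1, LF[7]=C('g')+1=4+1=5
L[8]='$': occ=0, LF[8]=C('$')+0=0+0=0

Answer: 2 4 1 7 3 6 8 5 0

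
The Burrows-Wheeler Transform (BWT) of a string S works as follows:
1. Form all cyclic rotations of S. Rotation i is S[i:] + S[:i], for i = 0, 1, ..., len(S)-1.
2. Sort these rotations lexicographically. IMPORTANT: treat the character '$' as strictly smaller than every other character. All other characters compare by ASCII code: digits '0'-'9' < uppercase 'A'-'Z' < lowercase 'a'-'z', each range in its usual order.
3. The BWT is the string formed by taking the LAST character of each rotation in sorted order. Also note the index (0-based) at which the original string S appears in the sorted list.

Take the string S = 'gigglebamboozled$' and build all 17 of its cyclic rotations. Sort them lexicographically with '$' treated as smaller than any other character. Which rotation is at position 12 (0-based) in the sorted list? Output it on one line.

All 17 rotations (rotation i = S[i:]+S[:i]):
  rot[0] = gigglebamboozled$
  rot[1] = igglebamboozled$g
  rot[2] = gglebamboozled$gi
  rot[3] = glebamboozled$gig
  rot[4] = lebamboozled$gigg
  rot[5] = ebamboozled$giggl
  rot[6] = bamboozled$giggle
  rot[7] = amboozled$giggleb
  rot[8] = mboozled$giggleba
  rot[9] = boozled$gigglebam
  rot[10] = oozled$gigglebamb
  rot[11] = ozled$gigglebambo
  rot[12] = zled$gigglebamboo
  rot[13] = led$gigglebambooz
  rot[14] = ed$gigglebamboozl
  rot[15] = d$gigglebamboozle
  rot[16] = $gigglebamboozled
Sorted (with $ < everything):
  sorted[0] = $gigglebamboozled
  sorted[1] = amboozled$giggleb
  sorted[2] = bamboozled$giggle
  sorted[3] = boozled$gigglebam
  sorted[4] = d$gigglebamboozle
  sorted[5] = ebamboozled$giggl
  sorted[6] = ed$gigglebamboozl
  sorted[7] = gglebamboozled$gi
  sorted[8] = gigglebamboozled$
  sorted[9] = glebamboozled$gig
  sorted[10] = igglebamboozled$g
  sorted[11] = lebamboozled$gigg
  sorted[12] = led$gigglebambooz
  sorted[13] = mboozled$giggleba
  sorted[14] = oozled$gigglebamb
  sorted[15] = ozled$gigglebambo
  sorted[16] = zled$gigglebamboo
sorted[12] = led$gigglebambooz

Answer: led$gigglebambooz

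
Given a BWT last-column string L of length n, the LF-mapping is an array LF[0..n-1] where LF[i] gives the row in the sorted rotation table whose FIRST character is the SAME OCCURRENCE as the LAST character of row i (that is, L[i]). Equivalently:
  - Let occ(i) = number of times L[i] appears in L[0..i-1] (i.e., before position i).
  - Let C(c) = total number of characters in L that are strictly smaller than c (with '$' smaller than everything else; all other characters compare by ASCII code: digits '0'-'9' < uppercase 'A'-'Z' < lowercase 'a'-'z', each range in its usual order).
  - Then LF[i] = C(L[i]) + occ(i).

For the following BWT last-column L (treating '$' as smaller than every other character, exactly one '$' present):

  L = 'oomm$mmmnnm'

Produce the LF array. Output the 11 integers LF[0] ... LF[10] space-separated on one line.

Answer: 9 10 1 2 0 3 4 5 7 8 6

Derivation:
Char counts: '$':1, 'm':6, 'n':2, 'o':2
C (first-col start): C('$')=0, C('m')=1, C('n')=7, C('o')=9
L[0]='o': occ=0, LF[0]=C('o')+0=9+0=9
L[1]='o': occ=1, LF[1]=C('o')+1=9+1=10
L[2]='m': occ=0, LF[2]=C('m')+0=1+0=1
L[3]='m': occ=1, LF[3]=C('m')+1=1+1=2
L[4]='$': occ=0, LF[4]=C('$')+0=0+0=0
L[5]='m': occ=2, LF[5]=C('m')+2=1+2=3
L[6]='m': occ=3, LF[6]=C('m')+3=1+3=4
L[7]='m': occ=4, LF[7]=C('m')+4=1+4=5
L[8]='n': occ=0, LF[8]=C('n')+0=7+0=7
L[9]='n': occ=1, LF[9]=C('n')+1=7+1=8
L[10]='m': occ=5, LF[10]=C('m')+5=1+5=6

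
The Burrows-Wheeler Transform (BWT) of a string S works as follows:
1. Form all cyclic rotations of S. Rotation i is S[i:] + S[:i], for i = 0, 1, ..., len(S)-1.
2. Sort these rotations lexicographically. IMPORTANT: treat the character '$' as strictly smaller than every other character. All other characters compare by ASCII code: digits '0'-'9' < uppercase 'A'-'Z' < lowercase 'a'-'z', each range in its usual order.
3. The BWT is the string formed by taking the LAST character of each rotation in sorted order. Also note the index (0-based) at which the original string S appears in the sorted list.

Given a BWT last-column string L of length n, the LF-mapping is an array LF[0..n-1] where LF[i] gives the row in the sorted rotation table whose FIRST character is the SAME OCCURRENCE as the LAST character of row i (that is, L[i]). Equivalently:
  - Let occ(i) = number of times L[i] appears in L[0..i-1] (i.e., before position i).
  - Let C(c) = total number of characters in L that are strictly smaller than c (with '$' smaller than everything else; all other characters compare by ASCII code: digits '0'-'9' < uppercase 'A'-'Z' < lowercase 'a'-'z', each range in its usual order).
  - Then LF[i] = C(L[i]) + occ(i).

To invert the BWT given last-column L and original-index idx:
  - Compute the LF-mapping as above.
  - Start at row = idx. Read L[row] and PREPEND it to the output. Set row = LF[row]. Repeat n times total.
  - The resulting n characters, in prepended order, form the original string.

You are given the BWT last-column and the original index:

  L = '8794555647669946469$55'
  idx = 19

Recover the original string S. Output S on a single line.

Answer: 966655547599459674468$

Derivation:
LF mapping: 17 15 18 1 5 6 7 10 2 16 11 12 19 20 3 13 4 14 21 0 8 9
Walk LF starting at row 19, prepending L[row]:
  step 1: row=19, L[19]='$', prepend. Next row=LF[19]=0
  step 2: row=0, L[0]='8', prepend. Next row=LF[0]=17
  step 3: row=17, L[17]='6', prepend. Next row=LF[17]=14
  step 4: row=14, L[14]='4', prepend. Next row=LF[14]=3
  step 5: row=3, L[3]='4', prepend. Next row=LF[3]=1
  step 6: row=1, L[1]='7', prepend. Next row=LF[1]=15
  step 7: row=15, L[15]='6', prepend. Next row=LF[15]=13
  step 8: row=13, L[13]='9', prepend. Next row=LF[13]=20
  step 9: row=20, L[20]='5', prepend. Next row=LF[20]=8
  step 10: row=8, L[8]='4', prepend. Next row=LF[8]=2
  step 11: row=2, L[2]='9', prepend. Next row=LF[2]=18
  step 12: row=18, L[18]='9', prepend. Next row=LF[18]=21
  step 13: row=21, L[21]='5', prepend. Next row=LF[21]=9
  step 14: row=9, L[9]='7', prepend. Next row=LF[9]=16
  step 15: row=16, L[16]='4', prepend. Next row=LF[16]=4
  step 16: row=4, L[4]='5', prepend. Next row=LF[4]=5
  step 17: row=5, L[5]='5', prepend. Next row=LF[5]=6
  step 18: row=6, L[6]='5', prepend. Next row=LF[6]=7
  step 19: row=7, L[7]='6', prepend. Next row=LF[7]=10
  step 20: row=10, L[10]='6', prepend. Next row=LF[10]=11
  step 21: row=11, L[11]='6', prepend. Next row=LF[11]=12
  step 22: row=12, L[12]='9', prepend. Next row=LF[12]=19
Reversed output: 966655547599459674468$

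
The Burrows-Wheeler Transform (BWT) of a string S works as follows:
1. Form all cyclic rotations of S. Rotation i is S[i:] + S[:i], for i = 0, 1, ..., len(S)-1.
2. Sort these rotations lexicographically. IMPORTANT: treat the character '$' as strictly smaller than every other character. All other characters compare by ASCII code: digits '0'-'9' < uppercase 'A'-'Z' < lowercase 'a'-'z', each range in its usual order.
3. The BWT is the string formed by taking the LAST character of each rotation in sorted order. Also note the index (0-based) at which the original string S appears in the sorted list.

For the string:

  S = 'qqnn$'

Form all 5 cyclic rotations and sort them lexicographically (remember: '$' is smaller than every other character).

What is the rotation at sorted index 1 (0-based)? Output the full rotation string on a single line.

Answer: n$qqn

Derivation:
All 5 rotations (rotation i = S[i:]+S[:i]):
  rot[0] = qqnn$
  rot[1] = qnn$q
  rot[2] = nn$qq
  rot[3] = n$qqn
  rot[4] = $qqnn
Sorted (with $ < everything):
  sorted[0] = $qqnn
  sorted[1] = n$qqn
  sorted[2] = nn$qq
  sorted[3] = qnn$q
  sorted[4] = qqnn$
sorted[1] = n$qqn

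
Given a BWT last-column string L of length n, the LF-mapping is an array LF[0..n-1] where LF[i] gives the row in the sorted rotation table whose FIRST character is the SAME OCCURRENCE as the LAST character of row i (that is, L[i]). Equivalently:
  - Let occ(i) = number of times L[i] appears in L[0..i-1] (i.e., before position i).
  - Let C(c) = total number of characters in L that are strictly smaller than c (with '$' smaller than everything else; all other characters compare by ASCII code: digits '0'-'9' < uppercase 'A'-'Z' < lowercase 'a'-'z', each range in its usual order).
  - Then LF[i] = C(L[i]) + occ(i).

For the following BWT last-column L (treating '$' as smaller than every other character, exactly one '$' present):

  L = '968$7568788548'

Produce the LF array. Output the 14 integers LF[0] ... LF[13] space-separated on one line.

Char counts: '$':1, '4':1, '5':2, '6':2, '7':2, '8':5, '9':1
C (first-col start): C('$')=0, C('4')=1, C('5')=2, C('6')=4, C('7')=6, C('8')=8, C('9')=13
L[0]='9': occ=0, LF[0]=C('9')+0=13+0=13
L[1]='6': occ=0, LF[1]=C('6')+0=4+0=4
L[2]='8': occ=0, LF[2]=C('8')+0=8+0=8
L[3]='$': occ=0, LF[3]=C('$')+0=0+0=0
L[4]='7': occ=0, LF[4]=C('7')+0=6+0=6
L[5]='5': occ=0, LF[5]=C('5')+0=2+0=2
L[6]='6': occ=1, LF[6]=C('6')+1=4+1=5
L[7]='8': occ=1, LF[7]=C('8')+1=8+1=9
L[8]='7': occ=1, LF[8]=C('7')+1=6+1=7
L[9]='8': occ=2, LF[9]=C('8')+2=8+2=10
L[10]='8': occ=3, LF[10]=C('8')+3=8+3=11
L[11]='5': occ=1, LF[11]=C('5')+1=2+1=3
L[12]='4': occ=0, LF[12]=C('4')+0=1+0=1
L[13]='8': occ=4, LF[13]=C('8')+4=8+4=12

Answer: 13 4 8 0 6 2 5 9 7 10 11 3 1 12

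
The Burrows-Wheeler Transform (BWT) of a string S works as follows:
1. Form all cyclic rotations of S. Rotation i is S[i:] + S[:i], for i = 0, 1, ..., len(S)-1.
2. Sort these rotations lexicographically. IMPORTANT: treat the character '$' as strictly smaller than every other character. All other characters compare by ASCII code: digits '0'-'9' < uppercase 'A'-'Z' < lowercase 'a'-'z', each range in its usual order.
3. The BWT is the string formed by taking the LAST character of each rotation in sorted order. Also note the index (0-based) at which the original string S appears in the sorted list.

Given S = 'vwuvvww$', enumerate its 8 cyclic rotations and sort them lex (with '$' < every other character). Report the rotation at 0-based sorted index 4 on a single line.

Answer: vww$vwuv

Derivation:
All 8 rotations (rotation i = S[i:]+S[:i]):
  rot[0] = vwuvvww$
  rot[1] = wuvvww$v
  rot[2] = uvvww$vw
  rot[3] = vvww$vwu
  rot[4] = vww$vwuv
  rot[5] = ww$vwuvv
  rot[6] = w$vwuvvw
  rot[7] = $vwuvvww
Sorted (with $ < everything):
  sorted[0] = $vwuvvww
  sorted[1] = uvvww$vw
  sorted[2] = vvww$vwu
  sorted[3] = vwuvvww$
  sorted[4] = vww$vwuv
  sorted[5] = w$vwuvvw
  sorted[6] = wuvvww$v
  sorted[7] = ww$vwuvv
sorted[4] = vww$vwuv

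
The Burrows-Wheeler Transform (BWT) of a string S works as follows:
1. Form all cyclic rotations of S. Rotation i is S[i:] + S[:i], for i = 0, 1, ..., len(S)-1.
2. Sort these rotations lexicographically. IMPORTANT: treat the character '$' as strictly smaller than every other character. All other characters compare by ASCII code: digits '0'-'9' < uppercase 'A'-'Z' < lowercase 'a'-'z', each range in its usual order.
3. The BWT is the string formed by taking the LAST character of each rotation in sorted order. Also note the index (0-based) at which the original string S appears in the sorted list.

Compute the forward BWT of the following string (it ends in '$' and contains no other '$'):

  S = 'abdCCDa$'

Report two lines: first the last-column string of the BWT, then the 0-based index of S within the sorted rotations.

Answer: adCCD$ab
5

Derivation:
All 8 rotations (rotation i = S[i:]+S[:i]):
  rot[0] = abdCCDa$
  rot[1] = bdCCDa$a
  rot[2] = dCCDa$ab
  rot[3] = CCDa$abd
  rot[4] = CDa$abdC
  rot[5] = Da$abdCC
  rot[6] = a$abdCCD
  rot[7] = $abdCCDa
Sorted (with $ < everything):
  sorted[0] = $abdCCDa  (last char: 'a')
  sorted[1] = CCDa$abd  (last char: 'd')
  sorted[2] = CDa$abdC  (last char: 'C')
  sorted[3] = Da$abdCC  (last char: 'C')
  sorted[4] = a$abdCCD  (last char: 'D')
  sorted[5] = abdCCDa$  (last char: '$')
  sorted[6] = bdCCDa$a  (last char: 'a')
  sorted[7] = dCCDa$ab  (last char: 'b')
Last column: adCCD$ab
Original string S is at sorted index 5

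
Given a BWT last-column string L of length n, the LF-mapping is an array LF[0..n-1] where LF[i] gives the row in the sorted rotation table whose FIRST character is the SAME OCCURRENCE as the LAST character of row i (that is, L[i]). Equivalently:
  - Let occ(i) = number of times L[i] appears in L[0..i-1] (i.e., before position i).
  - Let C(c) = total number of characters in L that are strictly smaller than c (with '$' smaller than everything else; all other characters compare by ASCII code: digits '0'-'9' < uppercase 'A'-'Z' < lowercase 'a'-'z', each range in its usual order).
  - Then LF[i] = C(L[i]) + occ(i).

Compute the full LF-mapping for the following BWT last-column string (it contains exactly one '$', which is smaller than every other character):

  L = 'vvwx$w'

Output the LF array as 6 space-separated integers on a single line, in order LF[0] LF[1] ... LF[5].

Char counts: '$':1, 'v':2, 'w':2, 'x':1
C (first-col start): C('$')=0, C('v')=1, C('w')=3, C('x')=5
L[0]='v': occ=0, LF[0]=C('v')+0=1+0=1
L[1]='v': occ=1, LF[1]=C('v')+1=1+1=2
L[2]='w': occ=0, LF[2]=C('w')+0=3+0=3
L[3]='x': occ=0, LF[3]=C('x')+0=5+0=5
L[4]='$': occ=0, LF[4]=C('$')+0=0+0=0
L[5]='w': occ=1, LF[5]=C('w')+1=3+1=4

Answer: 1 2 3 5 0 4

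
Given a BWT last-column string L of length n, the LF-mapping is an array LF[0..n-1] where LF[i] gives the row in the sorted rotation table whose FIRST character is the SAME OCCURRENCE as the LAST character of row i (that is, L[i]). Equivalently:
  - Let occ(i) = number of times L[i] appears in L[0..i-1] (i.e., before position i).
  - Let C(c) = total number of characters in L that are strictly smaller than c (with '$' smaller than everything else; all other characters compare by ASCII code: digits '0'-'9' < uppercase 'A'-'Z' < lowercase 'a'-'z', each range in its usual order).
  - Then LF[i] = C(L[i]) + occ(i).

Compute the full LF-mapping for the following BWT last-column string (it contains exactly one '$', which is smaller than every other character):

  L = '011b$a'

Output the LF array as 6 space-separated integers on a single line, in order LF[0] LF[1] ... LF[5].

Char counts: '$':1, '0':1, '1':2, 'a':1, 'b':1
C (first-col start): C('$')=0, C('0')=1, C('1')=2, C('a')=4, C('b')=5
L[0]='0': occ=0, LF[0]=C('0')+0=1+0=1
L[1]='1': occ=0, LF[1]=C('1')+0=2+0=2
L[2]='1': occ=1, LF[2]=C('1')+1=2+1=3
L[3]='b': occ=0, LF[3]=C('b')+0=5+0=5
L[4]='$': occ=0, LF[4]=C('$')+0=0+0=0
L[5]='a': occ=0, LF[5]=C('a')+0=4+0=4

Answer: 1 2 3 5 0 4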